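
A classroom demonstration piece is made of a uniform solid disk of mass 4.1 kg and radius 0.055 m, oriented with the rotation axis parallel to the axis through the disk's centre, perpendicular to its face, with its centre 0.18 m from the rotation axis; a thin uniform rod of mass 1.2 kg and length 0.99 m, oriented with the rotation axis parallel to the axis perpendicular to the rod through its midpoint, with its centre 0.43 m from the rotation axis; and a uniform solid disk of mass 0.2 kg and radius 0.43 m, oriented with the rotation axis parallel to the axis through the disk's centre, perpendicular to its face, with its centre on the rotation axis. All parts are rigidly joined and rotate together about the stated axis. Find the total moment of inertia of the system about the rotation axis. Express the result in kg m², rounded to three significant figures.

0.477

Solid disk: I_cm = (1/2)MR² = (1/2)(4.1)(0.055)² = 0.0062012 kg m²; centre at d = 0.18 m, so the parallel axis theorem gives I = 0.0062012 + (4.1)(0.18)² = 0.13904 kg m².
Thin rod: I_cm = (1/12)ML² = (1/12)(1.2)(0.99)² = 0.09801 kg m²; centre at d = 0.43 m, so the parallel axis theorem gives I = 0.09801 + (1.2)(0.43)² = 0.31989 kg m².
Solid disk: I_cm = (1/2)MR² = (1/2)(0.2)(0.43)² = 0.01849 kg m²; axis through the centre, so I = 0.01849 kg m².
Total I = 0.13904 + 0.31989 + 0.01849 = 0.47742 kg m².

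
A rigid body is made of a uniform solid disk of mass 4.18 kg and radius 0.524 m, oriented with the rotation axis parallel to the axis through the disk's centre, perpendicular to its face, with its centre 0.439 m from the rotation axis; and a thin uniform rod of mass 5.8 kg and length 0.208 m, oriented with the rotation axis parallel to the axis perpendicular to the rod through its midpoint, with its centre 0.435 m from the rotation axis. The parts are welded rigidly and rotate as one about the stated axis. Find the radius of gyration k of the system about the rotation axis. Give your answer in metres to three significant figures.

Solid disk: I_cm = (1/2)MR² = (1/2)(4.18)(0.524)² = 0.57386 kg m²; centre at d = 0.439 m, so the parallel axis theorem gives I = 0.57386 + (4.18)(0.439)² = 1.3794 kg m².
Thin rod: I_cm = (1/12)ML² = (1/12)(5.8)(0.208)² = 0.020911 kg m²; centre at d = 0.435 m, so the parallel axis theorem gives I = 0.020911 + (5.8)(0.435)² = 1.1184 kg m².
Total I = 2.4979 kg m²; total mass M = 9.98 kg.
k = √(I/M) = √(2.4979/9.98) = 0.50029 m.

0.500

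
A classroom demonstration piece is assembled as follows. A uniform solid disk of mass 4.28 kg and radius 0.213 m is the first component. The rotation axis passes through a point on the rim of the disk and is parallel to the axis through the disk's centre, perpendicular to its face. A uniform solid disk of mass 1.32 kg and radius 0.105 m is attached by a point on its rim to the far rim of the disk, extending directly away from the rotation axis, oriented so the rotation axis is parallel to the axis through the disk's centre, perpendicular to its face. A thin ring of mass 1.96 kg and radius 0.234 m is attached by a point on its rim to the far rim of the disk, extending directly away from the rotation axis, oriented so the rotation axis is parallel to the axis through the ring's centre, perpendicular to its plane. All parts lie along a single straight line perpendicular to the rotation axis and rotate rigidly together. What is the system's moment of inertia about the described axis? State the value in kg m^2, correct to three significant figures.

Solid disk: I_cm = (1/2)MR² = (1/2)(4.28)(0.213)² = 0.09709 kg m^2; centre at d = 0.213 m, so I = I_cm + Md² gives I = 0.09709 + (4.28)(0.213)² = 0.29127 kg m^2.
Solid disk: I_cm = (1/2)MR² = (1/2)(1.32)(0.105)² = 0.0072765 kg m^2; centre at d = 0.213 + 0.213 + 0.105 = 0.531 m, so I = I_cm + Md² gives I = 0.0072765 + (1.32)(0.531)² = 0.37947 kg m^2.
Thin ring: I_cm = MR² = (1.96)(0.234)² = 0.10732 kg m^2; centre at d = 0.213 + 0.213 + 0.105 + 0.105 + 0.234 = 0.87 m, so I = I_cm + Md² gives I = 0.10732 + (1.96)(0.87)² = 1.5908 kg m^2.
Total I = 0.29127 + 0.37947 + 1.5908 = 2.2616 kg m^2.

2.26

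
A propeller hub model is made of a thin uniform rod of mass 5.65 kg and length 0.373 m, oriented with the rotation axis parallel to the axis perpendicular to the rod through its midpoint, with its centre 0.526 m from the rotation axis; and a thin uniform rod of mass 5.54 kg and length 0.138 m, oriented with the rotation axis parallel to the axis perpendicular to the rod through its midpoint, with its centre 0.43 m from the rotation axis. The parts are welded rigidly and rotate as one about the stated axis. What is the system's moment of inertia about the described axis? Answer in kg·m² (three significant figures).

2.66

Thin rod: I_cm = (1/12)ML² = (1/12)(5.65)(0.373)² = 0.065507 kg·m²; centre at d = 0.526 m, so I = I_cm + Md² gives I = 0.065507 + (5.65)(0.526)² = 1.6287 kg·m².
Thin rod: I_cm = (1/12)ML² = (1/12)(5.54)(0.138)² = 0.008792 kg·m²; centre at d = 0.43 m, so I = I_cm + Md² gives I = 0.008792 + (5.54)(0.43)² = 1.0331 kg·m².
Total I = 1.6287 + 1.0331 = 2.6619 kg·m².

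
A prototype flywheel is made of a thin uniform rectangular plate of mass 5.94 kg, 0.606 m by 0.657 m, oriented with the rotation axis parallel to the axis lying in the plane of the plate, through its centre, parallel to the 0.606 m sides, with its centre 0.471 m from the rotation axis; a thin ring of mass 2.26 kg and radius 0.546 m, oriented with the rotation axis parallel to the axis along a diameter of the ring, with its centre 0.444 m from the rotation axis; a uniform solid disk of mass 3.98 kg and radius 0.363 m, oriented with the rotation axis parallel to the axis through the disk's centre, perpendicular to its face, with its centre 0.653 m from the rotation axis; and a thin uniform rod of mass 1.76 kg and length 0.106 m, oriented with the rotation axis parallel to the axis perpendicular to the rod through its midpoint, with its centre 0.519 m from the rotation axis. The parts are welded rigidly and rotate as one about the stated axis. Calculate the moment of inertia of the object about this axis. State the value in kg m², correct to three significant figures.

4.75

Rectangular plate: I_cm = (1/12)Mb² = (1/12)(5.94)(0.657)² = 0.21367 kg m²; centre at d = 0.471 m, so the parallel axis theorem gives I = 0.21367 + (5.94)(0.471)² = 1.5314 kg m².
Thin ring: I_cm = (1/2)MR² = (1/2)(2.26)(0.546)² = 0.33687 kg m²; centre at d = 0.444 m, so the parallel axis theorem gives I = 0.33687 + (2.26)(0.444)² = 0.7824 kg m².
Solid disk: I_cm = (1/2)MR² = (1/2)(3.98)(0.363)² = 0.26222 kg m²; centre at d = 0.653 m, so the parallel axis theorem gives I = 0.26222 + (3.98)(0.653)² = 1.9593 kg m².
Thin rod: I_cm = (1/12)ML² = (1/12)(1.76)(0.106)² = 0.0016479 kg m²; centre at d = 0.519 m, so the parallel axis theorem gives I = 0.0016479 + (1.76)(0.519)² = 0.47572 kg m².
Total I = 1.5314 + 0.7824 + 1.9593 + 0.47572 = 4.7489 kg m².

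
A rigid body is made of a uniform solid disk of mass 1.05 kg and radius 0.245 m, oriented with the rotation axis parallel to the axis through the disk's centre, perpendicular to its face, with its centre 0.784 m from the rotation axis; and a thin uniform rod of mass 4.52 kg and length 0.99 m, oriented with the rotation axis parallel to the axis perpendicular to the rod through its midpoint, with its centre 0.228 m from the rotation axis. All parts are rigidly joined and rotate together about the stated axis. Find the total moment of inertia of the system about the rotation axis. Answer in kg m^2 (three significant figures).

1.28

Solid disk: I_cm = (1/2)MR² = (1/2)(1.05)(0.245)² = 0.031513 kg m^2; centre at d = 0.784 m, so the parallel axis theorem gives I = 0.031513 + (1.05)(0.784)² = 0.6769 kg m^2.
Thin rod: I_cm = (1/12)ML² = (1/12)(4.52)(0.99)² = 0.36917 kg m^2; centre at d = 0.228 m, so the parallel axis theorem gives I = 0.36917 + (4.52)(0.228)² = 0.60414 kg m^2.
Total I = 0.6769 + 0.60414 = 1.281 kg m^2.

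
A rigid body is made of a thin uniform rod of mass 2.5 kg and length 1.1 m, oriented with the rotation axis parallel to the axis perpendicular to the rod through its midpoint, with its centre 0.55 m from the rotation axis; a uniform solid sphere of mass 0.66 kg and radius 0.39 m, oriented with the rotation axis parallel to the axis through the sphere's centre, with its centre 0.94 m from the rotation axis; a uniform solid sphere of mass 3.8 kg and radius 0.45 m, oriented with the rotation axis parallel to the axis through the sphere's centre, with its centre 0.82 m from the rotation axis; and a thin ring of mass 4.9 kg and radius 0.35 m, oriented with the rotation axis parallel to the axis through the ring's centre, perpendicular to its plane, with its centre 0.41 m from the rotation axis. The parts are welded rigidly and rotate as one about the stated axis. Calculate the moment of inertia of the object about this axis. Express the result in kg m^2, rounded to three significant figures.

5.92

Thin rod: I_cm = (1/12)ML² = (1/12)(2.5)(1.1)² = 0.25208 kg m^2; centre at d = 0.55 m, so the parallel axis theorem gives I = 0.25208 + (2.5)(0.55)² = 1.0083 kg m^2.
Solid sphere: I_cm = (2/5)MR² = (2/5)(0.66)(0.39)² = 0.040154 kg m^2; centre at d = 0.94 m, so the parallel axis theorem gives I = 0.040154 + (0.66)(0.94)² = 0.62333 kg m^2.
Solid sphere: I_cm = (2/5)MR² = (2/5)(3.8)(0.45)² = 0.3078 kg m^2; centre at d = 0.82 m, so the parallel axis theorem gives I = 0.3078 + (3.8)(0.82)² = 2.8629 kg m^2.
Thin ring: I_cm = MR² = (4.9)(0.35)² = 0.60025 kg m^2; centre at d = 0.41 m, so the parallel axis theorem gives I = 0.60025 + (4.9)(0.41)² = 1.4239 kg m^2.
Total I = 1.0083 + 0.62333 + 2.8629 + 1.4239 = 5.9185 kg m^2.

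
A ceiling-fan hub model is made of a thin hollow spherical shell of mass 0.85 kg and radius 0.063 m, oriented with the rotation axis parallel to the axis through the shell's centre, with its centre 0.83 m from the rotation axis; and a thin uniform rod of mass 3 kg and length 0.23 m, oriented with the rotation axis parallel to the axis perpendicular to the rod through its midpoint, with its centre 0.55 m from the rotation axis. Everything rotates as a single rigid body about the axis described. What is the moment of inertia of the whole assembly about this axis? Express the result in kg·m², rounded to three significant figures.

Spherical shell: I_cm = (2/3)MR² = (2/3)(0.85)(0.063)² = 0.0022491 kg·m²; centre at d = 0.83 m, so the parallel axis theorem gives I = 0.0022491 + (0.85)(0.83)² = 0.58781 kg·m².
Thin rod: I_cm = (1/12)ML² = (1/12)(3)(0.23)² = 0.013225 kg·m²; centre at d = 0.55 m, so the parallel axis theorem gives I = 0.013225 + (3)(0.55)² = 0.92073 kg·m².
Total I = 0.58781 + 0.92073 = 1.5085 kg·m².

1.51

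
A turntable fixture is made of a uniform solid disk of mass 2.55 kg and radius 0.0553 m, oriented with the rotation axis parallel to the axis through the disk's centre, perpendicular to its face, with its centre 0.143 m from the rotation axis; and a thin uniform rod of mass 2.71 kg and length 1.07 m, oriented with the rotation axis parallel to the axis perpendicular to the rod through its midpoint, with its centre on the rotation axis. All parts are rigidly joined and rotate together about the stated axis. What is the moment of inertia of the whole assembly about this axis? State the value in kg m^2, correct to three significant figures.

0.315

Solid disk: I_cm = (1/2)MR² = (1/2)(2.55)(0.0553)² = 0.0038991 kg m^2; centre at d = 0.143 m, so I = I_cm + Md² gives I = 0.0038991 + (2.55)(0.143)² = 0.056044 kg m^2.
Thin rod: I_cm = (1/12)ML² = (1/12)(2.71)(1.07)² = 0.25856 kg m^2; axis through the centre, so I = 0.25856 kg m^2.
Total I = 0.056044 + 0.25856 = 0.3146 kg m^2.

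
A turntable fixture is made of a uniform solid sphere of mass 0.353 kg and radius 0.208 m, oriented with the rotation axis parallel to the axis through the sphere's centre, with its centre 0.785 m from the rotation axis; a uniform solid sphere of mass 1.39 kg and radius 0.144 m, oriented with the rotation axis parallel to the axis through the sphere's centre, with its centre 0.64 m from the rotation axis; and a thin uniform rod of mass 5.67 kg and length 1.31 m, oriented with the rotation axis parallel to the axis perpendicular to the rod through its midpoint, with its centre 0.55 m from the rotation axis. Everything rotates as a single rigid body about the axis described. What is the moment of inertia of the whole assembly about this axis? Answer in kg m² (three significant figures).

3.33

Solid sphere: I_cm = (2/5)MR² = (2/5)(0.353)(0.208)² = 0.0061089 kg m²; centre at d = 0.785 m, so I = I_cm + Md² gives I = 0.0061089 + (0.353)(0.785)² = 0.22364 kg m².
Solid sphere: I_cm = (2/5)MR² = (2/5)(1.39)(0.144)² = 0.011529 kg m²; centre at d = 0.64 m, so I = I_cm + Md² gives I = 0.011529 + (1.39)(0.64)² = 0.58087 kg m².
Thin rod: I_cm = (1/12)ML² = (1/12)(5.67)(1.31)² = 0.81086 kg m²; centre at d = 0.55 m, so I = I_cm + Md² gives I = 0.81086 + (5.67)(0.55)² = 2.526 kg m².
Total I = 0.22364 + 0.58087 + 2.526 = 3.3305 kg m².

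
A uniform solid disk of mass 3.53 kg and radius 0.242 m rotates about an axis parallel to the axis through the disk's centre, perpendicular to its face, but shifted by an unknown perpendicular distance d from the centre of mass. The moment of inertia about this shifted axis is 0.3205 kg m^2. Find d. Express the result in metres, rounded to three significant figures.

0.248

About the centre-of-mass axis, I_cm = (1/2)MR² = (1/2)(3.53)(0.242)² = 0.10337 kg m^2.
Parallel axis theorem: I = I_cm + Md², so Md² = 0.3205 − 0.10337 = 0.21713 kg m^2.
d = √(0.21713 / 3.53) = 0.24801 m.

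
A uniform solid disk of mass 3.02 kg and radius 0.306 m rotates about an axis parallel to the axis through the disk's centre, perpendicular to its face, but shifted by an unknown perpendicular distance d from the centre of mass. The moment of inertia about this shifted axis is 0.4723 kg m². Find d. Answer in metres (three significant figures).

0.331

About the centre-of-mass axis, I_cm = (1/2)MR² = (1/2)(3.02)(0.306)² = 0.14139 kg m².
Parallel axis theorem: I = I_cm + Md², so Md² = 0.4723 − 0.14139 = 0.33091 kg m².
d = √(0.33091 / 3.02) = 0.33102 m.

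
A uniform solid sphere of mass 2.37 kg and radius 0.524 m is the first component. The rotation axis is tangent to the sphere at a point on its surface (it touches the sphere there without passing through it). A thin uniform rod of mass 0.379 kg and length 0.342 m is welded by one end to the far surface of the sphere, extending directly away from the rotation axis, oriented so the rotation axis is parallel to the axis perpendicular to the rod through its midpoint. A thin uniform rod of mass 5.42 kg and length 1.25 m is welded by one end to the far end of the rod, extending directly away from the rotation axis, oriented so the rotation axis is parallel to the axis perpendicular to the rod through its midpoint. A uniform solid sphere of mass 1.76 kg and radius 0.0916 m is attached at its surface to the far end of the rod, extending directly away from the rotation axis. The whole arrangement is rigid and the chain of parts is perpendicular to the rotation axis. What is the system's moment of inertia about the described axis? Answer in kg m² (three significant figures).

Solid sphere: I_cm = (2/5)MR² = (2/5)(2.37)(0.524)² = 0.2603 kg m²; centre at d = 0.524 m, so the parallel axis theorem gives I = 0.2603 + (2.37)(0.524)² = 0.91104 kg m².
Thin rod: I_cm = (1/12)ML² = (1/12)(0.379)(0.342)² = 0.0036941 kg m²; centre at d = 0.524 + 0.524 + 0.171 = 1.219 m, so the parallel axis theorem gives I = 0.0036941 + (0.379)(1.219)² = 0.56687 kg m².
Thin rod: I_cm = (1/12)ML² = (1/12)(5.42)(1.25)² = 0.70573 kg m²; centre at d = 0.524 + 0.524 + 0.171 + 0.171 + 0.625 = 2.015 m, so the parallel axis theorem gives I = 0.70573 + (5.42)(2.015)² = 22.712 kg m².
Solid sphere: I_cm = (2/5)MR² = (2/5)(1.76)(0.0916)² = 0.005907 kg m²; centre at d = 0.524 + 0.524 + 0.171 + 0.171 + 0.625 + 0.625 + 0.0916 = 2.7316 m, so the parallel axis theorem gives I = 0.005907 + (1.76)(2.7316)² = 13.138 kg m².
Total I = 0.91104 + 0.56687 + 22.712 + 13.138 = 37.328 kg m².

37.3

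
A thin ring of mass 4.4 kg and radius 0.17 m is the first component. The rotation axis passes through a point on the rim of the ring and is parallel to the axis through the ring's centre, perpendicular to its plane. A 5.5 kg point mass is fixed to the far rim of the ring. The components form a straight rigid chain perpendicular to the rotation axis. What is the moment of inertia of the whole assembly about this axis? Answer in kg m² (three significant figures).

0.890

Thin ring: I_cm = MR² = (4.4)(0.17)² = 0.12716 kg m²; centre at d = 0.17 m, so the parallel axis theorem gives I = 0.12716 + (4.4)(0.17)² = 0.25432 kg m².
Point mass: I_cm = 0; centre at d = 0.17 + 0.17 = 0.34 m, so the parallel axis theorem gives I = 0 + (5.5)(0.34)² = 0.6358 kg m².
Total I = 0.25432 + 0.6358 = 0.89012 kg m².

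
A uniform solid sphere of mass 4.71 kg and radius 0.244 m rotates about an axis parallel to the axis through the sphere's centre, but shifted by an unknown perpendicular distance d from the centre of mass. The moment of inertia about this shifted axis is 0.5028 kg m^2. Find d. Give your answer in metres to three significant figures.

0.288

About the centre-of-mass axis, I_cm = (2/5)MR² = (2/5)(4.71)(0.244)² = 0.11217 kg m^2.
Parallel axis theorem: I = I_cm + Md², so Md² = 0.5028 − 0.11217 = 0.39063 kg m^2.
d = √(0.39063 / 4.71) = 0.28799 m.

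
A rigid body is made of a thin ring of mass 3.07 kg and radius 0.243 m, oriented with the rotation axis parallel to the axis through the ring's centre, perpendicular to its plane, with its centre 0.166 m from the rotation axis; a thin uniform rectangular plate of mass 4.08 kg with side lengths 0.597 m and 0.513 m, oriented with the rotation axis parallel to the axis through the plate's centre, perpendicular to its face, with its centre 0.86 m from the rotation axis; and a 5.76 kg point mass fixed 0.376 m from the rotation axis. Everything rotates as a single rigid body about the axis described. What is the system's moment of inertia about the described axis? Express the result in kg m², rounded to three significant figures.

4.31

Thin ring: I_cm = MR² = (3.07)(0.243)² = 0.18128 kg m²; centre at d = 0.166 m, so I = I_cm + Md² gives I = 0.18128 + (3.07)(0.166)² = 0.26588 kg m².
Rectangular plate: I_cm = (1/12)M(a²+b²) = (1/12)(4.08)[(0.597)² + (0.513)²] = 0.21066 kg m²; centre at d = 0.86 m, so I = I_cm + Md² gives I = 0.21066 + (4.08)(0.86)² = 3.2282 kg m².
Point mass: I_cm = 0; centre at d = 0.376 m, so I = I_cm + Md² gives I = 0 + (5.76)(0.376)² = 0.81433 kg m².
Total I = 0.26588 + 3.2282 + 0.81433 = 4.3084 kg m².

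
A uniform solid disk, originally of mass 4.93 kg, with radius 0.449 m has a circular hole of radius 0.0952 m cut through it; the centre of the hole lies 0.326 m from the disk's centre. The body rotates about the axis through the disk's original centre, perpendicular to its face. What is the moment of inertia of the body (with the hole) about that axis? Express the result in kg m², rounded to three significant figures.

0.472

Unpierced body about its centre: I₀ = (1/2)MR² = (1/2)(4.93)(0.449)² = 0.49695 kg m².
The removed disk has mass m = M·(r/R)² = (4.93)(0.0952/0.449)² = 0.22163 kg (same uniform areal density).
Its moment of inertia about the rotation axis (parallel-axis theorem): I_hole = (1/2)mr² + md² = (1/2)(0.22163)(0.0952)² + (0.22163)(0.326)² = 0.024558 kg m².
Treating the hole as negative mass, I = I₀ − I_hole = 0.49695 − 0.024558 = 0.47239 kg m².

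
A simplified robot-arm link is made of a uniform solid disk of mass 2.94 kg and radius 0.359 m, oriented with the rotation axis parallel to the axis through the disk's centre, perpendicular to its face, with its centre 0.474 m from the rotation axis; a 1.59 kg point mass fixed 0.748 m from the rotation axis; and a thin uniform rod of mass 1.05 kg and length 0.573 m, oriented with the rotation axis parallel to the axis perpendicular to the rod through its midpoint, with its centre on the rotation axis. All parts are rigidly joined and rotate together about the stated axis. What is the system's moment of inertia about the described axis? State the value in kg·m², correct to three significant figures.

Solid disk: I_cm = (1/2)MR² = (1/2)(2.94)(0.359)² = 0.18946 kg·m²; centre at d = 0.474 m, so I = I_cm + Md² gives I = 0.18946 + (2.94)(0.474)² = 0.85 kg·m².
Point mass: I_cm = 0; centre at d = 0.748 m, so I = I_cm + Md² gives I = 0 + (1.59)(0.748)² = 0.88961 kg·m².
Thin rod: I_cm = (1/12)ML² = (1/12)(1.05)(0.573)² = 0.028729 kg·m²; axis through the centre, so I = 0.028729 kg·m².
Total I = 0.85 + 0.88961 + 0.028729 = 1.7683 kg·m².

1.77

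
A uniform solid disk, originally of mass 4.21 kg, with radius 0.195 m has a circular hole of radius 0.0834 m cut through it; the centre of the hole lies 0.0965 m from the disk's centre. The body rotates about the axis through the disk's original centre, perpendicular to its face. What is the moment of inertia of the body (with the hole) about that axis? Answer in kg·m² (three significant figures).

0.0702

Unpierced body about its centre: I₀ = (1/2)MR² = (1/2)(4.21)(0.195)² = 0.080043 kg·m².
The removed disk has mass m = M·(r/R)² = (4.21)(0.0834/0.195)² = 0.7701 kg (same uniform areal density).
Its moment of inertia about the rotation axis (parallel-axis theorem): I_hole = (1/2)mr² + md² = (1/2)(0.7701)(0.0834)² + (0.7701)(0.0965)² = 0.0098496 kg·m².
Treating the hole as negative mass, I = I₀ − I_hole = 0.080043 − 0.0098496 = 0.070193 kg·m².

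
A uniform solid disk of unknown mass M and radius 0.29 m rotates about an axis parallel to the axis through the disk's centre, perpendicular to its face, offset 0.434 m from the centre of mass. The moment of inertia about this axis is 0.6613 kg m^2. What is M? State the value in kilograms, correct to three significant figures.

I = I_cm + Md² = (1/2)MR² + Md² = M·[0.5·(0.29)² + (0.434)²] = M·0.23041.
So M = 0.6613 / 0.23041 = 2.8702 kg.

2.87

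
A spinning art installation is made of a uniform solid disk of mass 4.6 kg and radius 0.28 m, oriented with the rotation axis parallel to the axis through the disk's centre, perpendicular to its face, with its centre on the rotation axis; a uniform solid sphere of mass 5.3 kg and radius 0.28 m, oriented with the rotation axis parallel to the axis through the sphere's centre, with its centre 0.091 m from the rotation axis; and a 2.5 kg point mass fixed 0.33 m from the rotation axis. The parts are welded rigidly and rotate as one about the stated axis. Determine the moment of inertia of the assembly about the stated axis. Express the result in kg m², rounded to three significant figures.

Solid disk: I_cm = (1/2)MR² = (1/2)(4.6)(0.28)² = 0.18032 kg m²; axis through the centre, so I = 0.18032 kg m².
Solid sphere: I_cm = (2/5)MR² = (2/5)(5.3)(0.28)² = 0.16621 kg m²; centre at d = 0.091 m, so the parallel axis theorem gives I = 0.16621 + (5.3)(0.091)² = 0.2101 kg m².
Point mass: I_cm = 0; centre at d = 0.33 m, so the parallel axis theorem gives I = 0 + (2.5)(0.33)² = 0.27225 kg m².
Total I = 0.18032 + 0.2101 + 0.27225 = 0.66267 kg m².

0.663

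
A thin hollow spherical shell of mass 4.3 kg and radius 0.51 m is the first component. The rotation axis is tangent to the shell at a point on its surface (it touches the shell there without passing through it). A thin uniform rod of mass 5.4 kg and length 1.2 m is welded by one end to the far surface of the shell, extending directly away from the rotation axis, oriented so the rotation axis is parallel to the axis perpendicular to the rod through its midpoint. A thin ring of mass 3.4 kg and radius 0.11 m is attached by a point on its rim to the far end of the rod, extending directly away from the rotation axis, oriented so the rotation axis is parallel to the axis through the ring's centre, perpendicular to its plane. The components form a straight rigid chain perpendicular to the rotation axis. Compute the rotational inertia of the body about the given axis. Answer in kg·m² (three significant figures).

35.2

Spherical shell: I_cm = (2/3)MR² = (2/3)(4.3)(0.51)² = 0.74562 kg·m²; centre at d = 0.51 m, so I = I_cm + Md² gives I = 0.74562 + (4.3)(0.51)² = 1.864 kg·m².
Thin rod: I_cm = (1/12)ML² = (1/12)(5.4)(1.2)² = 0.648 kg·m²; centre at d = 0.51 + 0.51 + 0.6 = 1.62 m, so I = I_cm + Md² gives I = 0.648 + (5.4)(1.62)² = 14.82 kg·m².
Thin ring: I_cm = MR² = (3.4)(0.11)² = 0.04114 kg·m²; centre at d = 0.51 + 0.51 + 0.6 + 0.6 + 0.11 = 2.33 m, so I = I_cm + Md² gives I = 0.04114 + (3.4)(2.33)² = 18.499 kg·m².
Total I = 1.864 + 14.82 + 18.499 = 35.183 kg·m².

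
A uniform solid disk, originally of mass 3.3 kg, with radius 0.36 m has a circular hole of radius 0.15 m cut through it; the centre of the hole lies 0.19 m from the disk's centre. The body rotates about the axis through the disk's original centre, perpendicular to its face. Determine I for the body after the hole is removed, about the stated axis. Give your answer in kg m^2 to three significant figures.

0.187

Unpierced body about its centre: I₀ = (1/2)MR² = (1/2)(3.3)(0.36)² = 0.21384 kg m^2.
The removed disk has mass m = M·(r/R)² = (3.3)(0.15/0.36)² = 0.57292 kg (same uniform areal density).
Its moment of inertia about the rotation axis (parallel-axis theorem): I_hole = (1/2)mr² + md² = (1/2)(0.57292)(0.15)² + (0.57292)(0.19)² = 0.027128 kg m^2.
Treating the hole as negative mass, I = I₀ − I_hole = 0.21384 − 0.027128 = 0.18671 kg m^2.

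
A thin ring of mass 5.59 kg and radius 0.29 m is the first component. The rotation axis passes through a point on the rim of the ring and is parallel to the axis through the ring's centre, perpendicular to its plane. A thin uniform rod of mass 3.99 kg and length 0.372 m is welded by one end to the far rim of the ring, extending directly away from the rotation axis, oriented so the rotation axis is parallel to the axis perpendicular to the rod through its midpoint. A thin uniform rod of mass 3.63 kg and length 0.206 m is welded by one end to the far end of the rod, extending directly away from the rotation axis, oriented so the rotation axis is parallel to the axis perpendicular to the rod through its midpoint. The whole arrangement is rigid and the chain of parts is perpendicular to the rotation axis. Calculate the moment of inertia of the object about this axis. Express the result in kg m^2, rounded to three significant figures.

Thin ring: I_cm = MR² = (5.59)(0.29)² = 0.47012 kg m^2; centre at d = 0.29 m, so the parallel axis theorem gives I = 0.47012 + (5.59)(0.29)² = 0.94024 kg m^2.
Thin rod: I_cm = (1/12)ML² = (1/12)(3.99)(0.372)² = 0.046013 kg m^2; centre at d = 0.29 + 0.29 + 0.186 = 0.766 m, so the parallel axis theorem gives I = 0.046013 + (3.99)(0.766)² = 2.3872 kg m^2.
Thin rod: I_cm = (1/12)ML² = (1/12)(3.63)(0.206)² = 0.012837 kg m^2; centre at d = 0.29 + 0.29 + 0.186 + 0.186 + 0.103 = 1.055 m, so the parallel axis theorem gives I = 0.012837 + (3.63)(1.055)² = 4.0531 kg m^2.
Total I = 0.94024 + 2.3872 + 4.0531 = 7.3805 kg m^2.

7.38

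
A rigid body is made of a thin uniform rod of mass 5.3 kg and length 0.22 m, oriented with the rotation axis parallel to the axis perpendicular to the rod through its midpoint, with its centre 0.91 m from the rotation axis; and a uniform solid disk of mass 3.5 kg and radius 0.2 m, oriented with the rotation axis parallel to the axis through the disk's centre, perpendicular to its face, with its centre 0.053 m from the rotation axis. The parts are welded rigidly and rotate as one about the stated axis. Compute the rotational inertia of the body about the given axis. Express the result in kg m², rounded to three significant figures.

Thin rod: I_cm = (1/12)ML² = (1/12)(5.3)(0.22)² = 0.021377 kg m²; centre at d = 0.91 m, so the parallel axis theorem gives I = 0.021377 + (5.3)(0.91)² = 4.4103 kg m².
Solid disk: I_cm = (1/2)MR² = (1/2)(3.5)(0.2)² = 0.07 kg m²; centre at d = 0.053 m, so the parallel axis theorem gives I = 0.07 + (3.5)(0.053)² = 0.079831 kg m².
Total I = 4.4103 + 0.079831 = 4.4901 kg m².

4.49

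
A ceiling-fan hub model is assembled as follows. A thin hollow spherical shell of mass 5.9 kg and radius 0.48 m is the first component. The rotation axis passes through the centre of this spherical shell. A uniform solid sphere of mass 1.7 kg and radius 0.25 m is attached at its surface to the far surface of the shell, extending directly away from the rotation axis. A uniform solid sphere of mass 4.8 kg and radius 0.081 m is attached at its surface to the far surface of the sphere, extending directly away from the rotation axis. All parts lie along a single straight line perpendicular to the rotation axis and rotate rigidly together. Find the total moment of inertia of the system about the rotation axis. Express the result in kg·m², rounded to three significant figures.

Spherical shell: I_cm = (2/3)MR² = (2/3)(5.9)(0.48)² = 0.90624 kg·m²; axis through the centre, so I = 0.90624 kg·m².
Solid sphere: I_cm = (2/5)MR² = (2/5)(1.7)(0.25)² = 0.0425 kg·m²; centre at d = 0.48 + 0.25 = 0.73 m, so the parallel axis theorem gives I = 0.0425 + (1.7)(0.73)² = 0.94843 kg·m².
Solid sphere: I_cm = (2/5)MR² = (2/5)(4.8)(0.081)² = 0.012597 kg·m²; centre at d = 0.48 + 0.25 + 0.25 + 0.081 = 1.061 m, so the parallel axis theorem gives I = 0.012597 + (4.8)(1.061)² = 5.4161 kg·m².
Total I = 0.90624 + 0.94843 + 5.4161 = 7.2707 kg·m².

7.27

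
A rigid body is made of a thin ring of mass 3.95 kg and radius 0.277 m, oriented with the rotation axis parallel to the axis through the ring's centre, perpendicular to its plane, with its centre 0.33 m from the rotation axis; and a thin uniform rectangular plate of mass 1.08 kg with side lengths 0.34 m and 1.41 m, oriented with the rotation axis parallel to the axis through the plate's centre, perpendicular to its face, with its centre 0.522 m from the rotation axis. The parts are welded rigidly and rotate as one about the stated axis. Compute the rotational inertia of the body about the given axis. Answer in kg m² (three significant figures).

Thin ring: I_cm = MR² = (3.95)(0.277)² = 0.30308 kg m²; centre at d = 0.33 m, so I = I_cm + Md² gives I = 0.30308 + (3.95)(0.33)² = 0.73323 kg m².
Rectangular plate: I_cm = (1/12)M(a²+b²) = (1/12)(1.08)[(0.34)² + (1.41)²] = 0.18933 kg m²; centre at d = 0.522 m, so I = I_cm + Md² gives I = 0.18933 + (1.08)(0.522)² = 0.48362 kg m².
Total I = 0.73323 + 0.48362 = 1.2169 kg m².

1.22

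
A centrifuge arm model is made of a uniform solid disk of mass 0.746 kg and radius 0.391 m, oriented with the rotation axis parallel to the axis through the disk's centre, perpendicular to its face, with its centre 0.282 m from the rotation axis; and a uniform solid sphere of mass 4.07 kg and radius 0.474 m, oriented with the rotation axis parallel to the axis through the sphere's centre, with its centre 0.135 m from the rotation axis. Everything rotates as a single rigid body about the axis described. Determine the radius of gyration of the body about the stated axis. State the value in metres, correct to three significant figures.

0.340

Solid disk: I_cm = (1/2)MR² = (1/2)(0.746)(0.391)² = 0.057025 kg m²; centre at d = 0.282 m, so the parallel axis theorem gives I = 0.057025 + (0.746)(0.282)² = 0.11635 kg m².
Solid sphere: I_cm = (2/5)MR² = (2/5)(4.07)(0.474)² = 0.36577 kg m²; centre at d = 0.135 m, so the parallel axis theorem gives I = 0.36577 + (4.07)(0.135)² = 0.43995 kg m².
Total I = 0.5563 kg m²; total mass M = 4.816 kg.
k = √(I/M) = √(0.5563/4.816) = 0.33987 m.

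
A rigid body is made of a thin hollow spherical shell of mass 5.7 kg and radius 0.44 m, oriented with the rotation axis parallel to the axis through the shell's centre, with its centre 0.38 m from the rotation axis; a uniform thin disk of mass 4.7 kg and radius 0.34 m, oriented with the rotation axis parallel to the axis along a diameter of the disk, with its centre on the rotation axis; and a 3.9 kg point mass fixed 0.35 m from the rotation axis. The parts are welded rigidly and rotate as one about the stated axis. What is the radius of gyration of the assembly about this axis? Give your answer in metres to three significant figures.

Spherical shell: I_cm = (2/3)MR² = (2/3)(5.7)(0.44)² = 0.73568 kg·m²; centre at d = 0.38 m, so the parallel axis theorem gives I = 0.73568 + (5.7)(0.38)² = 1.5588 kg·m².
Thin disk: I_cm = (1/4)MR² = (1/4)(4.7)(0.34)² = 0.13583 kg·m²; axis through the centre, so I = 0.13583 kg·m².
Point mass: I_cm = 0; centre at d = 0.35 m, so the parallel axis theorem gives I = 0 + (3.9)(0.35)² = 0.47775 kg·m².
Total I = 2.1723 kg·m²; total mass M = 14.3 kg.
k = √(I/M) = √(2.1723/14.3) = 0.38976 m.

0.390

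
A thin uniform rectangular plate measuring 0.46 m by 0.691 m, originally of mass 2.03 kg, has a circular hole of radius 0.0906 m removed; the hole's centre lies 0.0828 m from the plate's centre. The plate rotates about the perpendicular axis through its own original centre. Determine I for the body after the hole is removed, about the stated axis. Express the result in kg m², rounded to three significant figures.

0.115

Unpierced body about its centre: I₀ = (1/12)M(a²+b²) = (1/12)(2.03)[(0.46)² + (0.691)²] = 0.11657 kg m².
The removed disk has mass m = M·πr²/(ab) = (2.03)·π(0.0906)²/(0.46·0.691) = 0.16469 kg (same uniform areal density).
Its moment of inertia about the rotation axis (parallel-axis theorem): I_hole = (1/2)mr² + md² = (1/2)(0.16469)(0.0906)² + (0.16469)(0.0828)² = 0.001805 kg m².
Treating the hole as negative mass, I = I₀ − I_hole = 0.11657 − 0.001805 = 0.11476 kg m².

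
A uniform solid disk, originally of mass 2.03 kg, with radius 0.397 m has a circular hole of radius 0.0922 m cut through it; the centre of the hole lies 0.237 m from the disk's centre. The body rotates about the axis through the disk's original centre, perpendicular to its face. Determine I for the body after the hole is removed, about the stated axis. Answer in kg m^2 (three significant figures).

0.153

Unpierced body about its centre: I₀ = (1/2)MR² = (1/2)(2.03)(0.397)² = 0.15997 kg m^2.
The removed disk has mass m = M·(r/R)² = (2.03)(0.0922/0.397)² = 0.10949 kg (same uniform areal density).
Its moment of inertia about the rotation axis (parallel-axis theorem): I_hole = (1/2)mr² + md² = (1/2)(0.10949)(0.0922)² + (0.10949)(0.237)² = 0.0066154 kg m^2.
Treating the hole as negative mass, I = I₀ − I_hole = 0.15997 − 0.0066154 = 0.15336 kg m^2.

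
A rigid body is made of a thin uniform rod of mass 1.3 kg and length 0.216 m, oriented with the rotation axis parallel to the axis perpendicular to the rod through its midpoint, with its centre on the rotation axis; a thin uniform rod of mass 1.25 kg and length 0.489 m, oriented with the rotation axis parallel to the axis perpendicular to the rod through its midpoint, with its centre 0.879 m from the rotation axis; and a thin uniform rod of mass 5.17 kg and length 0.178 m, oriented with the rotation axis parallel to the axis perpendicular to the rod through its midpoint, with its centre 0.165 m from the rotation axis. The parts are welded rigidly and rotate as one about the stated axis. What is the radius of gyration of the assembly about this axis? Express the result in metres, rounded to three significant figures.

0.386

Thin rod: I_cm = (1/12)ML² = (1/12)(1.3)(0.216)² = 0.0050544 kg m²; axis through the centre, so I = 0.0050544 kg m².
Thin rod: I_cm = (1/12)ML² = (1/12)(1.25)(0.489)² = 0.024908 kg m²; centre at d = 0.879 m, so the parallel axis theorem gives I = 0.024908 + (1.25)(0.879)² = 0.99071 kg m².
Thin rod: I_cm = (1/12)ML² = (1/12)(5.17)(0.178)² = 0.013651 kg m²; centre at d = 0.165 m, so the parallel axis theorem gives I = 0.013651 + (5.17)(0.165)² = 0.1544 kg m².
Total I = 1.1502 kg m²; total mass M = 7.72 kg.
k = √(I/M) = √(1.1502/7.72) = 0.38599 m.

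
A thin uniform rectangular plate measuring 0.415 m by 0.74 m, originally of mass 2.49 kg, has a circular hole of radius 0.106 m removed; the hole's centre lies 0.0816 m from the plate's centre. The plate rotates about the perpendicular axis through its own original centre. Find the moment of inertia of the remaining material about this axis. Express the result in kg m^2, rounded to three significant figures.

0.146

Unpierced body about its centre: I₀ = (1/12)M(a²+b²) = (1/12)(2.49)[(0.415)² + (0.74)²] = 0.14936 kg m^2.
The removed disk has mass m = M·πr²/(ab) = (2.49)·π(0.106)²/(0.415·0.74) = 0.28621 kg (same uniform areal density).
Its moment of inertia about the rotation axis (parallel-axis theorem): I_hole = (1/2)mr² + md² = (1/2)(0.28621)(0.106)² + (0.28621)(0.0816)² = 0.0035136 kg m^2.
Treating the hole as negative mass, I = I₀ − I_hole = 0.14936 − 0.0035136 = 0.14585 kg m^2.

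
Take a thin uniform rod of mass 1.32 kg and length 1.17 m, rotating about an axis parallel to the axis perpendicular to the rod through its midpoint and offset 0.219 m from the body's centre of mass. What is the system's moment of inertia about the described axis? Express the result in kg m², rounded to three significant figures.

I_cm = (1/12)ML² = (1/12)(1.32)(1.17)² = 0.15058 kg m²; centre at d = 0.219 m, so the parallel axis theorem gives I = 0.15058 + (1.32)(0.219)² = 0.21389 kg m².

0.214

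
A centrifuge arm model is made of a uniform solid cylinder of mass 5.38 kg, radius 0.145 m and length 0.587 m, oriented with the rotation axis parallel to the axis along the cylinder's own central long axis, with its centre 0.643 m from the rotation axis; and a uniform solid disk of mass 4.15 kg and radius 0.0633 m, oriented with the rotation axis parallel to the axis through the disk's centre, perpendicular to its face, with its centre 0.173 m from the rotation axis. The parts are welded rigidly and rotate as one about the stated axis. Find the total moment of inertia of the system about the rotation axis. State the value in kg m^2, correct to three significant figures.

2.41

Solid cylinder: I_cm = (1/2)MR² = (1/2)(5.38)(0.145)² = 0.056557 kg m^2; centre at d = 0.643 m, so I = I_cm + Md² gives I = 0.056557 + (5.38)(0.643)² = 2.2809 kg m^2.
Solid disk: I_cm = (1/2)MR² = (1/2)(4.15)(0.0633)² = 0.0083143 kg m^2; centre at d = 0.173 m, so I = I_cm + Md² gives I = 0.0083143 + (4.15)(0.173)² = 0.13252 kg m^2.
Total I = 2.2809 + 0.13252 = 2.4134 kg m^2.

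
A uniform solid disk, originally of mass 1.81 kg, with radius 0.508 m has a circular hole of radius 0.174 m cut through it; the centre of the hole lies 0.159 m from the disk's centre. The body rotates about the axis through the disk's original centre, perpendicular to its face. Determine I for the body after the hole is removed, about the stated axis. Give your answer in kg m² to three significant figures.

Unpierced body about its centre: I₀ = (1/2)MR² = (1/2)(1.81)(0.508)² = 0.23355 kg m².
The removed disk has mass m = M·(r/R)² = (1.81)(0.174/0.508)² = 0.21235 kg (same uniform areal density).
Its moment of inertia about the rotation axis (parallel-axis theorem): I_hole = (1/2)mr² + md² = (1/2)(0.21235)(0.174)² + (0.21235)(0.159)² = 0.0085829 kg m².
Treating the hole as negative mass, I = I₀ − I_hole = 0.23355 − 0.0085829 = 0.22496 kg m².

0.225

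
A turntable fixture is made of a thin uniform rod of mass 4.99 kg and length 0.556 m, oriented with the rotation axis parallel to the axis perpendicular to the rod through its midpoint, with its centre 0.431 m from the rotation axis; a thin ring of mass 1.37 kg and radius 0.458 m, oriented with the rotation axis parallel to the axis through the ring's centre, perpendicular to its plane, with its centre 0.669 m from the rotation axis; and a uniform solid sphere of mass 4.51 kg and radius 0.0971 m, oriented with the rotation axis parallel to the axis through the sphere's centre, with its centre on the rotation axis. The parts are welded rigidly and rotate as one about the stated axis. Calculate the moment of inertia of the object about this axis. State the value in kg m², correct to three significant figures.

1.97

Thin rod: I_cm = (1/12)ML² = (1/12)(4.99)(0.556)² = 0.12855 kg m²; centre at d = 0.431 m, so I = I_cm + Md² gives I = 0.12855 + (4.99)(0.431)² = 1.0555 kg m².
Thin ring: I_cm = MR² = (1.37)(0.458)² = 0.28738 kg m²; centre at d = 0.669 m, so I = I_cm + Md² gives I = 0.28738 + (1.37)(0.669)² = 0.90054 kg m².
Solid sphere: I_cm = (2/5)MR² = (2/5)(4.51)(0.0971)² = 0.017009 kg m²; axis through the centre, so I = 0.017009 kg m².
Total I = 1.0555 + 0.90054 + 0.017009 = 1.973 kg m².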